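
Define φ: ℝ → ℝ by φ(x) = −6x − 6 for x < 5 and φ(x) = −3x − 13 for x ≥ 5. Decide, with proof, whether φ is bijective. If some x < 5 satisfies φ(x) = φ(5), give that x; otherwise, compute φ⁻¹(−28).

Both pieces are strictly decreasing (slopes −6 and −3), so each is injective on its own interval.
The left piece maps (−∞, 5) onto (−36, ∞); the right piece maps [5, ∞) onto (−∞, −28].
These images overlap. In particular φ(5) = −28 (right piece), and solving −6x − 6 = −28 on the left piece gives x = 11/3 < 5.
So φ(11/3) = φ(5) with 11/3 ≠ 5, and φ is not injective, hence not bijective. This x = 11/3 is the requested value below 5.

11/3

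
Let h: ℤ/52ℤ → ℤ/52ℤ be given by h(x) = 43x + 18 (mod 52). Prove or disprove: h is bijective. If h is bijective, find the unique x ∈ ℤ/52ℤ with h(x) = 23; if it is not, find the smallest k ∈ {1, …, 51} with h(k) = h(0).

11

Suppose h(a) = h(b) in ℤ/52ℤ. Then 43a + 18 ≡ 43b + 18 (mod 52), therefore 43(a − b) ≡ 0 (mod 52).
Since gcd(43, 52) = 1, 43 is invertible modulo 52, so a − b ≡ 0 (mod 52), i.e. a = b.
We now compute 43⁻¹ mod 52 explicitly. Euclid's algorithm: 52 = 1·43 + 9, 43 = 4·9 + 7, 9 = 1·7 + 2, 7 = 3·2 + 1; back-substituting gives 1 = 23·43 − 19·52, so 43⁻¹ ≡ 23 (mod 52).
For any y ∈ ℤ/52ℤ, x = 23(y − 18) mod 52 satisfies h(x) = 43·23(y − 18) + 18 ≡ y (since 43·23 ≡ 1 mod 52). So every y has a preimage.
Thus h is bijective.
Since h is bijective, we find h⁻¹(23): we need 43x ≡ 23 − 18 ≡ 5 (mod 52). Using 43⁻¹ = 23: x ≡ 23·5 = 115 = 2·52 + 11, so x = 11.
Check: h(11) = 43·11 + 18 = 491 = 9·52 + 23 ≡ 23 (mod 52).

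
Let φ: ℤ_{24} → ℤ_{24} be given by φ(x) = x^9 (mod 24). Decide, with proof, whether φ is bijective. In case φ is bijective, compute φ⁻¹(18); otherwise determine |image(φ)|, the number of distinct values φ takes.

15

φ(0) = 0^9 = 0.
φ(6): Repeated squaring mod 24: 6^1 ≡ 6, 6^2 ≡ 6² = 36 ≡ 12, 6^4 ≡ 12² = 144 ≡ 0, 6^8 ≡ 0² = 0. Since 9 = 8 + 1, 6^9 ≡ 0·6: 0·6 = 0. So 6^9 ≡ 0 (mod 24).
So φ(0) = φ(6) = 0 while 0 ≠ 6, so φ is not injective, hence not bijective.
Since φ is not bijective, we determine |image(φ)|. Computing x^9 mod 24 for each x (by repeated squaring, reducing mod 24 at every step), the values φ(0), φ(1), …, φ(23) are: 0, 1, 8, 3, 16, 5, 0, 7, 8, 9, 16, 11, 0, 13, 8, 15, 16, 17, 0, 19, 8, 21, 16, 23.
The distinct values are {0, 1, 3, 5, 7, 8, 9, 11, 13, 15, 16, 17, 19, 21, 23}; there are 15 of them.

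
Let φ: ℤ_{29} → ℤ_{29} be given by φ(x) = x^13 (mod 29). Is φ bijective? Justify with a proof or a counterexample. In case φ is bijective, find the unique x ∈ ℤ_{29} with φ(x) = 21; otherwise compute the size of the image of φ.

11

Since 29 is prime, the nonzero elements of ℤ_{29} form a cyclic group of order 28.
As gcd(13, 28) = 1, raising to the 13th power is a bijection on this group: if a^13 ≡ b^13 then (ab^{−1})^13 = 1, and the only element of order dividing gcd(13, 28) = 1 is 1, so a = b.
With φ(0) = 0 this makes φ injective on all of ℤ_{29}, hence bijective (finite equal-size domain and codomain). In particular φ is bijective.
Since φ is bijective, we find the preimage of 21. The inverse of x ↦ x^13 on (ℤ_{29})^× is x ↦ x^13, because 13·13 = 169 = 6·28 + 1 ≡ 1 (mod 28) and x^{28} = 1 for x ≠ 0 (Fermat). So φ⁻¹(21) = 21^13 mod 29.
Repeated squaring mod 29: 21^1 ≡ 21, 21^2 ≡ 21² = 441 ≡ 6, 21^4 ≡ 6² = 36 ≡ 7, 21^8 ≡ 7² = 49 ≡ 20. Since 13 = 8 + 4 + 1, 21^13 ≡ 20·7·21: 20·7 = 140 ≡ 24, then 24·21 = 504 ≡ 11. So 21^13 ≡ 11 (mod 29).
Hence φ⁻¹(21) = 11.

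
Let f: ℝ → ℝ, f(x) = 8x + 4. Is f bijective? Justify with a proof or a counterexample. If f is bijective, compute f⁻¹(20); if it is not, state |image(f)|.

2

Recall: f is injective if f(u) = f(v) implies u = v.
Suppose f(u) = f(v). Then 8u + 4 = 8v + 4, so 8u = 8v, therefore u = v.
For any y ∈ ℝ, x = (y − 4)/8 satisfies f(x) = y.
So f is bijective.
Since f is bijective, we compute f⁻¹(20) = (20 − 4)/8 = 2.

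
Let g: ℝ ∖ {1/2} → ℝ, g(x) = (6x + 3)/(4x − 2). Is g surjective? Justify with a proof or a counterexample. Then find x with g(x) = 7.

If g(x) = 3/2, cross-multiplying gives 4(6x + 3) = 6(4x − 2), which simplifies to 12 = −12 — false.  So 3/2 has no preimage and g is not surjective.
Solving g(x) = 7: cross-multiplying gives 6x + 3 = 7(4x − 2), which rearranges to −22x = −17, so x = 17/22.

17/22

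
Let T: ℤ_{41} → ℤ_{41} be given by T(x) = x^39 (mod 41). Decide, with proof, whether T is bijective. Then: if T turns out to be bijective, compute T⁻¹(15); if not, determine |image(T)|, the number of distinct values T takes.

Since 41 is prime, the nonzero elements of ℤ_{41} form a cyclic group of order 40.
As gcd(39, 40) = 1, raising to the 39th power is a bijection on this group: if s^39 ≡ t^39 then (st^{−1})^39 = 1, and the only element of order dividing gcd(39, 40) = 1 is 1, so s = t.
With T(0) = 0 this makes T injective on all of ℤ_{41}, hence bijective (finite equal-size domain and codomain). In particular T is bijective.
Since T is bijective, we find the preimage of 15. The inverse of x ↦ x^39 on (ℤ_{41})^× is x ↦ x^39, because 39·39 = 1521 = 38·40 + 1 ≡ 1 (mod 40) and x^{40} = 1 for x ≠ 0 (Fermat). So T⁻¹(15) = 15^39 mod 41.
Repeated squaring mod 41: 15^1 ≡ 15, 15^2 ≡ 15² = 225 ≡ 20, 15^4 ≡ 20² = 400 ≡ 31, 15^8 ≡ 31² = 961 ≡ 18, 15^16 ≡ 18² = 324 ≡ 37, 15^32 ≡ 37² = 1369 ≡ 16. Since 39 = 32 + 4 + 2 + 1, 15^39 ≡ 16·31·20·15: 16·31 = 496 ≡ 4, then 4·20 = 80 ≡ 39, then 39·15 = 585 ≡ 11. So 15^39 ≡ 11 (mod 41).
Hence T⁻¹(15) = 11.

11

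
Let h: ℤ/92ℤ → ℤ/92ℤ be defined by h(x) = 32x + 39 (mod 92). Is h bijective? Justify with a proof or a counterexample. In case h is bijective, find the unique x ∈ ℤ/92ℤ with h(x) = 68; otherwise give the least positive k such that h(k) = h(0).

23

We have gcd(32, 92) = 4 > 1. Taking s = 0 and t = 23: h(0) = 39 and h(23) = 32·23 + 39 = 775 ≡ 39 (mod 92).
So h(0) = h(23) while 0 ≠ 23, therefore h is not injective, hence not bijective.
Since h is not bijective, we find the least positive k with h(k) = h(0): this means 32k ≡ 0 (mod 92), i.e. 92 ∣ 32k. Since gcd(32, 92) = 4, dividing through by 4 this holds exactly when 23 ∣ 8k, and as gcd(8, 23) = 1, exactly when 23 ∣ k.
The smallest positive such k is 23.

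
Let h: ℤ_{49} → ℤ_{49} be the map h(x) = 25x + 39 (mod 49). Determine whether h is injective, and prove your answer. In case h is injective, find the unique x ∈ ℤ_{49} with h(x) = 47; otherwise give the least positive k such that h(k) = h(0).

Suppose h(x_1) = h(x_2) in ℤ_{49}. Then 25x_1 + 39 ≡ 25x_2 + 39 (mod 49), so 25(x_1 − x_2) ≡ 0 (mod 49).
Since gcd(25, 49) = 1, 25 is invertible modulo 49, hence x_1 − x_2 ≡ 0 (mod 49), i.e. x_1 = x_2.
Therefore h is injective.
We now compute 25⁻¹ mod 49 explicitly. Euclid's algorithm: 49 = 1·25 + 24, 25 = 1·24 + 1; back-substituting gives 1 = 2·25 − 1·49, so 25⁻¹ ≡ 2 (mod 49).
Since h is injective, we compute h⁻¹(47): solve 25x + 39 ≡ 47 (mod 49), i.e. 25x ≡ 8 (mod 49).
Multiplying by 25⁻¹ = 2 gives x ≡ 2·8 = 16 ≡ 16 (mod 49).
Check: h(16) = 25·16 + 39 = 439 = 8·49 + 47 ≡ 47 (mod 49).

16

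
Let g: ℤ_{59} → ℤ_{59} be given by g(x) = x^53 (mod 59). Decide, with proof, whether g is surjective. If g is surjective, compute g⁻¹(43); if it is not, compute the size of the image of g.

32

Since 59 is prime, the nonzero elements of ℤ_{59} form a cyclic group of order 58.
As gcd(53, 58) = 1, raising to the 53rd power is a bijection on this group: if a^53 ≡ b^53 then (ab^{−1})^53 = 1, and the only element of order dividing gcd(53, 58) = 1 is 1, so a = b.
With g(0) = 0 this makes g injective on all of ℤ_{59}, hence bijective (finite equal-size domain and codomain). In particular g is surjective.
Since g is surjective, we find the preimage of 43. The inverse of x ↦ x^53 on (ℤ_{59})^× is x ↦ x^23, because 53·23 = 1219 = 21·58 + 1 ≡ 1 (mod 58) and x^{58} = 1 for x ≠ 0 (Fermat). So g⁻¹(43) = 43^23 mod 59.
Repeated squaring mod 59: 43^1 ≡ 43, 43^2 ≡ 43² = 1849 ≡ 20, 43^4 ≡ 20² = 400 ≡ 46, 43^8 ≡ 46² = 2116 ≡ 51, 43^16 ≡ 51² = 2601 ≡ 5. Since 23 = 16 + 4 + 2 + 1, 43^23 ≡ 5·46·20·43: 5·46 = 230 ≡ 53, then 53·20 = 1060 ≡ 57, then 57·43 = 2451 ≡ 32. So 43^23 ≡ 32 (mod 59).
Hence g⁻¹(43) = 32.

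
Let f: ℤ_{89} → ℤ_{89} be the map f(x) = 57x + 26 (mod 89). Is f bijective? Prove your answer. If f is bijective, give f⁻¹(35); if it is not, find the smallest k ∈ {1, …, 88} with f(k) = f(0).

Suppose f(u) = f(v) in ℤ_{89}. Then 57u + 26 ≡ 57v + 26 (mod 89), thus 57(u − v) ≡ 0 (mod 89).
Since gcd(57, 89) = 1, 57 is invertible modulo 89, so u − v ≡ 0 (mod 89), i.e. u = v.
We now compute 57⁻¹ mod 89 explicitly. Euclid's algorithm: 89 = 1·57 + 32, 57 = 1·32 + 25, 32 = 1·25 + 7, 25 = 3·7 + 4, 7 = 1·4 + 3, 4 = 1·3 + 1; back-substituting gives 1 = 25·57 − 16·89, so 57⁻¹ ≡ 25 (mod 89).
Then y ↦ 25(y − 26) is a two-sided inverse to f, so every y ∈ ℤ_{89} has a preimage.
Therefore f is bijective.
Since f is bijective, we compute f⁻¹(35): solve 57x + 26 ≡ 35 (mod 89), i.e. 57x ≡ 9 (mod 89).
Multiplying by 57⁻¹ = 25 gives x ≡ 25·9 = 225 = 2·89 + 47 ≡ 47 (mod 89).
Check: f(47) = 57·47 + 26 = 2705 = 30·89 + 35 ≡ 35 (mod 89).

47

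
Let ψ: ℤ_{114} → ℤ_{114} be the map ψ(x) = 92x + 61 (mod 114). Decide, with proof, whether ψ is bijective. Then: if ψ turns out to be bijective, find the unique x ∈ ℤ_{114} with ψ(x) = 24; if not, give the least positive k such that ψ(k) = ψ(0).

We have gcd(92, 114) = 2 > 1. Taking s = 0 and t = 57: ψ(0) = 61 and ψ(57) = 92·57 + 61 = 5305 ≡ 61 (mod 114).
So ψ(0) = ψ(57) while 0 ≠ 57, so ψ is not injective, hence not bijective.
Since ψ is not bijective, we find the least positive k with ψ(k) = ψ(0): this means 92k ≡ 0 (mod 114), i.e. 114 ∣ 92k. Since gcd(92, 114) = 2, dividing through by 2 this holds exactly when 57 ∣ 46k, and as gcd(46, 57) = 1, exactly when 57 ∣ k.
The smallest positive such k is 57.

57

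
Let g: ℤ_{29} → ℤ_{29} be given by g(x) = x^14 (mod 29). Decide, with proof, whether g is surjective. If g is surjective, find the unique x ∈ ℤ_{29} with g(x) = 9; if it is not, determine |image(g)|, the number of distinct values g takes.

3

g(2): Repeated squaring mod 29: 2^1 ≡ 2, 2^2 ≡ 2² = 4, 2^4 ≡ 4² = 16, 2^8 ≡ 16² = 256 ≡ 24. Since 14 = 8 + 4 + 2, 2^14 ≡ 24·16·4: 24·16 = 384 ≡ 7, then 7·4 = 28. So 2^14 ≡ 28 (mod 29).
g(3): Repeated squaring mod 29: 3^1 ≡ 3, 3^2 ≡ 3² = 9, 3^4 ≡ 9² = 81 ≡ 23, 3^8 ≡ 23² = 529 ≡ 7. Since 14 = 8 + 4 + 2, 3^14 ≡ 7·23·9: 7·23 = 161 ≡ 16, then 16·9 = 144 ≡ 28. So 3^14 ≡ 28 (mod 29).
So g(2) = g(3) = 28 while 2 ≠ 3, thus g is not injective.
A non-injective map from the 29-element set ℤ_{29} to itself takes at most 28 distinct values, so it cannot be surjective. So g is not surjective.
Since g is not surjective, we determine |image(g)|. Computing x^14 mod 29 for each x (by repeated squaring, reducing mod 29 at every step), the values g(0), g(1), …, g(28) are: 0, 1, 28, 28, 1, 1, 1, 1, 28, 1, 28, 28, 28, 1, 28, 28, 1, 28, 28, 28, 1, 28, 1, 1, 1, 1, 28, 28, 1.
The distinct values are {0, 1, 28}; there are 3 of them.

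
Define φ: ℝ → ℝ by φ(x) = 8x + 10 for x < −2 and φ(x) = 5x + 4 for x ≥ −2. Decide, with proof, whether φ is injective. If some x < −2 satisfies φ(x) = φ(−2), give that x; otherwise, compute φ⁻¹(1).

-3/5

Both pieces are strictly increasing (slopes 8 and 5), so each is injective on its own interval.
The left piece maps (−∞, −2) onto (−∞, −6); the right piece maps [−2, ∞) onto [−6, ∞).
These images are disjoint, so no value is attained by both pieces. Thus φ is injective.
Because the two images are disjoint, no x < −2 has φ(x) = φ(−2), so we compute φ⁻¹(1): 1 lies in [−6, ∞), so solve 5x + 4 = 1: x = (1 − 4)/5 = −3/5.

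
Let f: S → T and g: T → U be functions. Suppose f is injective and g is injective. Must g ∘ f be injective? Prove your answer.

injective

Suppose (g ∘ f)(a) = (g ∘ f)(b), i.e. g(f(a)) = g(f(b)).
Since g is injective, f(a) = f(b). Since f is injective, a = b. Hence g ∘ f is injective.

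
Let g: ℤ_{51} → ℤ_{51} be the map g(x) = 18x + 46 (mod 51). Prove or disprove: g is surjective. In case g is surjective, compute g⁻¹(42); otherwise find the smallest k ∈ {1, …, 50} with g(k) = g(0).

17

Recall: surjectivity means every element of the codomain has a preimage under g.
Since gcd(18, 51) = 3, we have 18x ≡ 0 (mod 3) for all x, so g(x) ≡ 1 (mod 3).
But 0 ≢ 1 (mod 3), so 0 ∈ ℤ_{51} has no preimage. Hence g is not surjective.
Since g is not surjective, we find the least positive k with g(k) = g(0): this means 18k ≡ 0 (mod 51), i.e. 51 ∣ 18k. Since gcd(18, 51) = 3, dividing through by 3 this holds exactly when 17 ∣ 6k, and as gcd(6, 17) = 1, exactly when 17 ∣ k.
The smallest positive such k is 17.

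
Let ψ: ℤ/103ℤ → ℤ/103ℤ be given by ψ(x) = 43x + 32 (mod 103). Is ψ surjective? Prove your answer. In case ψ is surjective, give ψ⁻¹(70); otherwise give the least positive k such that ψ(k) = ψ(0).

Since gcd(43, 103) = 1, 43 is invertible modulo 103. Euclid's algorithm: 103 = 2·43 + 17, 43 = 2·17 + 9, 17 = 1·9 + 8, 9 = 1·8 + 1; back-substituting gives 1 = 12·43 − 5·103, so 43⁻¹ ≡ 12 (mod 103).
Then y ↦ 12(y − 32) is a two-sided inverse to ψ, so every y ∈ ℤ/103ℤ has a preimage.
Therefore ψ is surjective.
Since ψ is surjective, we compute ψ⁻¹(70): solve 43x + 32 ≡ 70 (mod 103), i.e. 43x ≡ 38 (mod 103).
Multiplying by 43⁻¹ = 12 gives x ≡ 12·38 = 456 = 4·103 + 44 ≡ 44 (mod 103).
Check: ψ(44) = 43·44 + 32 = 1924 = 18·103 + 70 ≡ 70 (mod 103).

44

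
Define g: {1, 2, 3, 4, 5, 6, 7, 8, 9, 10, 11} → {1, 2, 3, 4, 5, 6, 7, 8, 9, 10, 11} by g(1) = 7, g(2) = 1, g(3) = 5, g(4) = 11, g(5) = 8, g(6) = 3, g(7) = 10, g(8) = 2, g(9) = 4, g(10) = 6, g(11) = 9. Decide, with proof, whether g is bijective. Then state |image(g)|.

11

The values 7, 1, 5, 11, 8, 3, 10, 2, 4, 6, 9 are a permutation of {1, 2, 3, 4, 5, 6, 7, 8, 9, 10, 11}: each element appears exactly once.
So g is injective and surjective, hence bijective.
The image of g is {1, 2, 3, 4, 5, 6, 7, 8, 9, 10, 11}, which has 11 elements.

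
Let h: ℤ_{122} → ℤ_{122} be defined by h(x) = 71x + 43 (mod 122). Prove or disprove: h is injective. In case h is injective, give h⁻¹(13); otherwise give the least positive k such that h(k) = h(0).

58

If h(x_1) = h(x_2), then 71x_1 ≡ 71x_2 (mod 122). Because gcd(71, 122) = 1, we may cancel 71 to get x_1 ≡ x_2 (mod 122).
Thus h is injective.
We now compute 71⁻¹ mod 122 explicitly. Euclid's algorithm: 122 = 1·71 + 51, 71 = 1·51 + 20, 51 = 2·20 + 11, 20 = 1·11 + 9, 11 = 1·9 + 2, 9 = 4·2 + 1; back-substituting gives 1 = 55·71 − 32·122, so 71⁻¹ ≡ 55 (mod 122).
Since h is injective, we find h⁻¹(13): we need 71x ≡ 13 − 43 ≡ 92 (mod 122). Using 71⁻¹ = 55: x ≡ 55·92 = 5060 = 41·122 + 58, so x = 58.
Check: h(58) = 71·58 + 43 = 4161 = 34·122 + 13 ≡ 13 (mod 122).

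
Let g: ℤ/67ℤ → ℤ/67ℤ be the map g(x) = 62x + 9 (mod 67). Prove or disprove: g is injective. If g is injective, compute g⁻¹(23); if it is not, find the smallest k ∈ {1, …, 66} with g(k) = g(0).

24

Recall that injectivity means: for all x_1, x_2 in the domain, g(x_1) = g(x_2) implies x_1 = x_2.
Suppose g(x_1) = g(x_2) in ℤ/67ℤ. Then 62x_1 + 9 ≡ 62x_2 + 9 (mod 67), thus 62(x_1 − x_2) ≡ 0 (mod 67).
Since gcd(62, 67) = 1, 62 is invertible modulo 67, hence x_1 − x_2 ≡ 0 (mod 67), i.e. x_1 = x_2.
Therefore g is injective.
We now compute 62⁻¹ mod 67 explicitly. Euclid's algorithm: 67 = 1·62 + 5, 62 = 12·5 + 2, 5 = 2·2 + 1; back-substituting gives 1 = 40·62 − 37·67, so 62⁻¹ ≡ 40 (mod 67).
Since g is injective, we find g⁻¹(23): we need 62x ≡ 23 − 9 ≡ 14 (mod 67). Using 62⁻¹ = 40: x ≡ 40·14 = 560 = 8·67 + 24, so x = 24.
Check: g(24) = 62·24 + 9 = 1497 = 22·67 + 23 ≡ 23 (mod 67).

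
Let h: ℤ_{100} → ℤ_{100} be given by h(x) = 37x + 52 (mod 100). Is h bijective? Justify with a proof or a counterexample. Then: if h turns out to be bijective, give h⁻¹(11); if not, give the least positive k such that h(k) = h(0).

7

Suppose h(x_1) = h(x_2) in ℤ_{100}. Then 37x_1 + 52 ≡ 37x_2 + 52 (mod 100), hence 37(x_1 − x_2) ≡ 0 (mod 100).
Since gcd(37, 100) = 1, 37 is invertible modulo 100, thus x_1 − x_2 ≡ 0 (mod 100), i.e. x_1 = x_2.
We now compute 37⁻¹ mod 100 explicitly. Euclid's algorithm: 100 = 2·37 + 26, 37 = 1·26 + 11, 26 = 2·11 + 4, 11 = 2·4 + 3, 4 = 1·3 + 1; back-substituting gives 1 = 73·37 − 27·100, so 37⁻¹ ≡ 73 (mod 100).
For any y ∈ ℤ_{100}, x = 73(y − 52) mod 100 satisfies h(x) = 37·73(y − 52) + 52 ≡ y (since 37·73 ≡ 1 mod 100). So every y has a preimage.
So h is bijective.
Since h is bijective, we find h⁻¹(11): we need 37x ≡ 11 − 52 ≡ 59 (mod 100). Using 37⁻¹ = 73: x ≡ 73·59 = 4307 = 43·100 + 7, so x = 7.
Check: h(7) = 37·7 + 52 = 311 = 3·100 + 11 ≡ 11 (mod 100).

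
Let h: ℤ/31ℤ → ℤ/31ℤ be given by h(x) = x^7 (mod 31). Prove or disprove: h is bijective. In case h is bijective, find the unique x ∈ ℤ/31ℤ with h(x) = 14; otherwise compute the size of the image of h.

Since 31 is prime, the nonzero elements of ℤ/31ℤ form a cyclic group of order 30.
As gcd(7, 30) = 1, raising to the 7th power is a bijection on this group: if s^7 ≡ t^7 then (st^{−1})^7 = 1, and the only element of order dividing gcd(7, 30) = 1 is 1, so s = t.
With h(0) = 0 this makes h injective on all of ℤ/31ℤ, hence bijective (finite equal-size domain and codomain). In particular h is bijective.
Since h is bijective, we find the preimage of 14. The inverse of x ↦ x^7 on (ℤ/31ℤ)^× is x ↦ x^13, because 7·13 = 91 = 3·30 + 1 ≡ 1 (mod 30) and x^{30} = 1 for x ≠ 0 (Fermat). So h⁻¹(14) = 14^13 mod 31.
Repeated squaring mod 31: 14^1 ≡ 14, 14^2 ≡ 14² = 196 ≡ 10, 14^4 ≡ 10² = 100 ≡ 7, 14^8 ≡ 7² = 49 ≡ 18. Since 13 = 8 + 4 + 1, 14^13 ≡ 18·7·14: 18·7 = 126 ≡ 2, then 2·14 = 28. So 14^13 ≡ 28 (mod 31).
Hence h⁻¹(14) = 28.

28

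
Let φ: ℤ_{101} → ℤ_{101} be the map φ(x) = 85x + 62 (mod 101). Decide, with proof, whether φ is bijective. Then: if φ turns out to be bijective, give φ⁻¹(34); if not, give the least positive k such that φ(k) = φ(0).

By definition, φ is injective when φ(u) = φ(v) forces u = v.
Suppose φ(u) = φ(v) in ℤ_{101}. Then 85u + 62 ≡ 85v + 62 (mod 101), thus 85(u − v) ≡ 0 (mod 101).
Since gcd(85, 101) = 1, 85 is invertible modulo 101, hence u − v ≡ 0 (mod 101), i.e. u = v.
We now compute 85⁻¹ mod 101 explicitly. Euclid's algorithm: 101 = 1·85 + 16, 85 = 5·16 + 5, 16 = 3·5 + 1; back-substituting gives 1 = 82·85 − 69·101, so 85⁻¹ ≡ 82 (mod 101).
For any y ∈ ℤ_{101}, x = 82(y − 62) mod 101 satisfies φ(x) = 85·82(y − 62) + 62 ≡ y (since 85·82 ≡ 1 mod 101). So every y has a preimage.
Thus φ is bijective.
Since φ is bijective, we compute φ⁻¹(34): solve 85x + 62 ≡ 34 (mod 101), i.e. 85x ≡ 73 (mod 101).
Multiplying by 85⁻¹ = 82 gives x ≡ 82·73 = 5986 = 59·101 + 27 ≡ 27 (mod 101).
Check: φ(27) = 85·27 + 62 = 2357 = 23·101 + 34 ≡ 34 (mod 101).

27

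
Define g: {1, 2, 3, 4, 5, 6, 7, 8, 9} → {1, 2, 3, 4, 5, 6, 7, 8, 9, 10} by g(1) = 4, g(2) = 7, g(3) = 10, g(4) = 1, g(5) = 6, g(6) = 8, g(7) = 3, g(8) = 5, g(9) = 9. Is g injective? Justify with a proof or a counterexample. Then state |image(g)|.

The values g(1), …, g(9) are 4, 7, 10, 1, 6, 8, 3, 5, 9 — all distinct.
So g(s) = g(t) only when s = t, and g is injective.
The image of g is {1, 3, 4, 5, 6, 7, 8, 9, 10}, which has 9 elements.

9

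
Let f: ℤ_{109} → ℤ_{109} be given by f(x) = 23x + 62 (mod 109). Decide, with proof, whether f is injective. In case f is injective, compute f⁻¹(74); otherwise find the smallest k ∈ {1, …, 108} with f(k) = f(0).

10

Recall: f is injective if f(u) = f(v) implies u = v.
If f(u) = f(v), then 23u ≡ 23v (mod 109). Because gcd(23, 109) = 1, we may cancel 23 to get u ≡ v (mod 109).
Thus f is injective.
We now compute 23⁻¹ mod 109 explicitly. Euclid's algorithm: 109 = 4·23 + 17, 23 = 1·17 + 6, 17 = 2·6 + 5, 6 = 1·5 + 1; back-substituting gives 1 = 19·23 − 4·109, so 23⁻¹ ≡ 19 (mod 109).
Since f is injective, we compute f⁻¹(74): solve 23x + 62 ≡ 74 (mod 109), i.e. 23x ≡ 12 (mod 109).
Multiplying by 23⁻¹ = 19 gives x ≡ 19·12 = 228 = 2·109 + 10 ≡ 10 (mod 109).
Check: f(10) = 23·10 + 62 = 292 = 2·109 + 74 ≡ 74 (mod 109).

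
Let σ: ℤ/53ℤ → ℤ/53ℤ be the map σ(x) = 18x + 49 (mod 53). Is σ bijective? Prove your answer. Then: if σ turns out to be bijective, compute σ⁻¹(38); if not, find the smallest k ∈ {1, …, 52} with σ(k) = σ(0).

20

Suppose σ(x_1) = σ(x_2) in ℤ/53ℤ. Then 18x_1 + 49 ≡ 18x_2 + 49 (mod 53), hence 18(x_1 − x_2) ≡ 0 (mod 53).
Since gcd(18, 53) = 1, 18 is invertible modulo 53, therefore x_1 − x_2 ≡ 0 (mod 53), i.e. x_1 = x_2.
We now compute 18⁻¹ mod 53 explicitly. Euclid's algorithm: 53 = 2·18 + 17, 18 = 1·17 + 1; back-substituting gives 1 = 3·18 − 1·53, so 18⁻¹ ≡ 3 (mod 53).
For any y ∈ ℤ/53ℤ, x = 3(y − 49) mod 53 satisfies σ(x) = 18·3(y − 49) + 49 ≡ y (since 18·3 ≡ 1 mod 53). So every y has a preimage.
Hence σ is bijective.
Since σ is bijective, we find σ⁻¹(38): we need 18x ≡ 38 − 49 ≡ 42 (mod 53). Using 18⁻¹ = 3: x ≡ 3·42 = 126 = 2·53 + 20, so x = 20.
Check: σ(20) = 18·20 + 49 = 409 = 7·53 + 38 ≡ 38 (mod 53).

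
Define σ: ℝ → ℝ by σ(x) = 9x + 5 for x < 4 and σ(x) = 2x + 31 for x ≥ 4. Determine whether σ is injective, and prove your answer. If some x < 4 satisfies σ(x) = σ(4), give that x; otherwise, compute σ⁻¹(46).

Both pieces are strictly increasing (slopes 9 and 2), so each is injective on its own interval.
The left piece maps (−∞, 4) onto (−∞, 41); the right piece maps [4, ∞) onto [39, ∞).
These images overlap. In particular σ(4) = 39 (right piece), and solving 9x + 5 = 39 on the left piece gives x = 34/9 < 4.
So σ(34/9) = σ(4) with 34/9 ≠ 4, and σ is not injective. This x = 34/9 is the requested value below 4.

34/9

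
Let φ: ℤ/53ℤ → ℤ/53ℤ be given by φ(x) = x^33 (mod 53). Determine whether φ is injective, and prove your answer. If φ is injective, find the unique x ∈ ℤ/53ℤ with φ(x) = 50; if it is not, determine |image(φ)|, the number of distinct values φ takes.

5

Since 53 is prime, the nonzero elements of ℤ/53ℤ form a cyclic group of order 52.
As gcd(33, 52) = 1, raising to the 33rd power is a bijection on this group: if x_1^33 ≡ x_2^33 then (x_1x_2^{−1})^33 = 1, and the only element of order dividing gcd(33, 52) = 1 is 1, so x_1 = x_2.
With φ(0) = 0 this makes φ injective on all of ℤ/53ℤ, hence bijective (finite equal-size domain and codomain). In particular φ is injective.
Since φ is injective, we find the preimage of 50. The inverse of x ↦ x^33 on (ℤ/53ℤ)^× is x ↦ x^41, because 33·41 = 1353 = 26·52 + 1 ≡ 1 (mod 52) and x^{52} = 1 for x ≠ 0 (Fermat). So φ⁻¹(50) = 50^41 mod 53.
Repeated squaring mod 53: 50^1 ≡ 50, 50^2 ≡ 50² = 2500 ≡ 9, 50^4 ≡ 9² = 81 ≡ 28, 50^8 ≡ 28² = 784 ≡ 42, 50^16 ≡ 42² = 1764 ≡ 15, 50^32 ≡ 15² = 225 ≡ 13. Since 41 = 32 + 8 + 1, 50^41 ≡ 13·42·50: 13·42 = 546 ≡ 16, then 16·50 = 800 ≡ 5. So 50^41 ≡ 5 (mod 53).
Hence φ⁻¹(50) = 5.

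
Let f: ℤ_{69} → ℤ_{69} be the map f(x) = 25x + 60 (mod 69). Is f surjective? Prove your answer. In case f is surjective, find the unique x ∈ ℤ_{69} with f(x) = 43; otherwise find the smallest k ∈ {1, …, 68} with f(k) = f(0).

49

Since gcd(25, 69) = 1, 25 is invertible modulo 69. Euclid's algorithm: 69 = 2·25 + 19, 25 = 1·19 + 6, 19 = 3·6 + 1; back-substituting gives 1 = 58·25 − 21·69, so 25⁻¹ ≡ 58 (mod 69).
For any y ∈ ℤ_{69}, x = 58(y − 60) mod 69 satisfies f(x) = 25·58(y − 60) + 60 ≡ y (since 25·58 ≡ 1 mod 69). So every y has a preimage.
Therefore f is surjective.
Since f is surjective, we compute f⁻¹(43): solve 25x + 60 ≡ 43 (mod 69), i.e. 25x ≡ 52 (mod 69).
Multiplying by 25⁻¹ = 58 gives x ≡ 58·52 = 3016 = 43·69 + 49 ≡ 49 (mod 69).
Check: f(49) = 25·49 + 60 = 1285 = 18·69 + 43 ≡ 43 (mod 69).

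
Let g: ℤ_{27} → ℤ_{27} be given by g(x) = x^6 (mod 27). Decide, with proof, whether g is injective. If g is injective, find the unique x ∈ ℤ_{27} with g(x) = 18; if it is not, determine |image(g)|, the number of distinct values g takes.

4

g(0) = 0^6 = 0.
g(3): Repeated squaring mod 27: 3^1 ≡ 3, 3^2 ≡ 3² = 9, 3^4 ≡ 9² = 81 ≡ 0. Since 6 = 4 + 2, 3^6 ≡ 0·9: 0·9 = 0. So 3^6 ≡ 0 (mod 27).
So g(0) = g(3) = 0 while 0 ≠ 3, therefore g is not injective.
Since g is not injective, we determine |image(g)|. Computing x^6 mod 27 for each x (by repeated squaring, reducing mod 27 at every step), the values g(0), g(1), …, g(26) are: 0, 1, 10, 0, 19, 19, 0, 10, 1, 0, 1, 10, 0, 19, 19, 0, 10, 1, 0, 1, 10, 0, 19, 19, 0, 10, 1.
The distinct values are {0, 1, 10, 19}; there are 4 of them.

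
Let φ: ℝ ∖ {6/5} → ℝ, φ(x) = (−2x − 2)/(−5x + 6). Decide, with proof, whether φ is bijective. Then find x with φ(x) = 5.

32/23

If φ(x) = 2/5, cross-multiplying gives −5(−2x − 2) = −2(−5x + 6), which simplifies to 10 = −12 — false.  So 2/5 has no preimage and φ is not surjective.
Therefore φ is not bijective.
Solving φ(x) = 5: cross-multiplying gives −2x − 2 = 5(−5x + 6), which rearranges to 23x = 32, so x = 32/23.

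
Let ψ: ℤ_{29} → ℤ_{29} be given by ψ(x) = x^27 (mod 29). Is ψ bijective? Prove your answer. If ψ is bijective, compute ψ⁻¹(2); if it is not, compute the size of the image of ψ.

15

Since 29 is prime, the nonzero elements of ℤ_{29} form a cyclic group of order 28.
As gcd(27, 28) = 1, raising to the 27th power is a bijection on this group: if u^27 ≡ v^27 then (uv^{−1})^27 = 1, and the only element of order dividing gcd(27, 28) = 1 is 1, so u = v.
With ψ(0) = 0 this makes ψ injective on all of ℤ_{29}, hence bijective (finite equal-size domain and codomain). In particular ψ is bijective.
Since ψ is bijective, we find the preimage of 2. The inverse of x ↦ x^27 on (ℤ_{29})^× is x ↦ x^27, because 27·27 = 729 = 26·28 + 1 ≡ 1 (mod 28) and x^{28} = 1 for x ≠ 0 (Fermat). So ψ⁻¹(2) = 2^27 mod 29.
Repeated squaring mod 29: 2^1 ≡ 2, 2^2 ≡ 2² = 4, 2^4 ≡ 4² = 16, 2^8 ≡ 16² = 256 ≡ 24, 2^16 ≡ 24² = 576 ≡ 25. Since 27 = 16 + 8 + 2 + 1, 2^27 ≡ 25·24·4·2: 25·24 = 600 ≡ 20, then 20·4 = 80 ≡ 22, then 22·2 = 44 ≡ 15. So 2^27 ≡ 15 (mod 29).
Hence ψ⁻¹(2) = 15.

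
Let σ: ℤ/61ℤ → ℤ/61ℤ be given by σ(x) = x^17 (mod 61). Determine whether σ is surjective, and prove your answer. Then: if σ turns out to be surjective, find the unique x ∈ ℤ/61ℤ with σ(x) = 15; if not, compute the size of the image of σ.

Since 61 is prime, the nonzero elements of ℤ/61ℤ form a cyclic group of order 60.
As gcd(17, 60) = 1, raising to the 17th power is a bijection on this group: if u^17 ≡ v^17 then (uv^{−1})^17 = 1, and the only element of order dividing gcd(17, 60) = 1 is 1, so u = v.
With σ(0) = 0 this makes σ injective on all of ℤ/61ℤ, hence bijective (finite equal-size domain and codomain). In particular σ is surjective.
Since σ is surjective, we find the preimage of 15. The inverse of x ↦ x^17 on (ℤ/61ℤ)^× is x ↦ x^53, because 17·53 = 901 = 15·60 + 1 ≡ 1 (mod 60) and x^{60} = 1 for x ≠ 0 (Fermat). So σ⁻¹(15) = 15^53 mod 61.
Repeated squaring mod 61: 15^1 ≡ 15, 15^2 ≡ 15² = 225 ≡ 42, 15^4 ≡ 42² = 1764 ≡ 56, 15^8 ≡ 56² = 3136 ≡ 25, 15^16 ≡ 25² = 625 ≡ 15, 15^32 ≡ 15² = 225 ≡ 42. Since 53 = 32 + 16 + 4 + 1, 15^53 ≡ 42·15·56·15: 42·15 = 630 ≡ 20, then 20·56 = 1120 ≡ 22, then 22·15 = 330 ≡ 25. So 15^53 ≡ 25 (mod 61).
Hence σ⁻¹(15) = 25.

25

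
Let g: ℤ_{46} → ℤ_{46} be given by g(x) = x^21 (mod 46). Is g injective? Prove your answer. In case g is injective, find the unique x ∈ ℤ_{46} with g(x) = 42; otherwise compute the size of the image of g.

Computing x^21 mod 46 for each x (by repeated squaring, reducing mod 46 at every step), the values g(0), g(1), …, g(45) are: 0, 1, 12, 31, 6, 37, 4, 33, 26, 41, 30, 21, 2, 39, 28, 43, 36, 19, 32, 17, 38, 11, 22, 23, 24, 35, 8, 29, 14, 27, 10, 3, 18, 7, 44, 25, 16, 5, 20, 13, 42, 9, 40, 15, 34, 45.
Every element of ℤ_{46} appears exactly once in this list, so g is a bijection, and in particular injective.
Since g is injective, we read off the preimage of 42 from the same table: g(40) = 42, so g⁻¹(42) = 40.

40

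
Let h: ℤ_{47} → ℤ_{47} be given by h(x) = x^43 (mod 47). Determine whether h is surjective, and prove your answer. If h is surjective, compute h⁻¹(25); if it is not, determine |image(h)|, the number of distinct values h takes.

Since 47 is prime, the nonzero elements of ℤ_{47} form a cyclic group of order 46.
As gcd(43, 46) = 1, raising to the 43rd power is a bijection on this group: if u^43 ≡ v^43 then (uv^{−1})^43 = 1, and the only element of order dividing gcd(43, 46) = 1 is 1, so u = v.
With h(0) = 0 this makes h injective on all of ℤ_{47}, hence bijective (finite equal-size domain and codomain). In particular h is surjective.
Since h is surjective, we find the preimage of 25. The inverse of x ↦ x^43 on (ℤ_{47})^× is x ↦ x^15, because 43·15 = 645 = 14·46 + 1 ≡ 1 (mod 46) and x^{46} = 1 for x ≠ 0 (Fermat). So h⁻¹(25) = 25^15 mod 47.
Repeated squaring mod 47: 25^1 ≡ 25, 25^2 ≡ 25² = 625 ≡ 14, 25^4 ≡ 14² = 196 ≡ 8, 25^8 ≡ 8² = 64 ≡ 17. Since 15 = 8 + 4 + 2 + 1, 25^15 ≡ 17·8·14·25: 17·8 = 136 ≡ 42, then 42·14 = 588 ≡ 24, then 24·25 = 600 ≡ 36. So 25^15 ≡ 36 (mod 47).
Hence h⁻¹(25) = 36.

36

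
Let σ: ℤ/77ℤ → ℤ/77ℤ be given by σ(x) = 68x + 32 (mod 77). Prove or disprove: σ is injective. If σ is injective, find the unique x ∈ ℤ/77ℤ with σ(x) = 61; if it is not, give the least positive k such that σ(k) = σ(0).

31

Recall: σ is injective if σ(u) = σ(v) implies u = v.
Suppose σ(u) = σ(v) in ℤ/77ℤ. Then 68u + 32 ≡ 68v + 32 (mod 77), hence 68(u − v) ≡ 0 (mod 77).
Since gcd(68, 77) = 1, 68 is invertible modulo 77, so u − v ≡ 0 (mod 77), i.e. u = v.
Hence σ is injective.
We now compute 68⁻¹ mod 77 explicitly. Euclid's algorithm: 77 = 1·68 + 9, 68 = 7·9 + 5, 9 = 1·5 + 4, 5 = 1·4 + 1; back-substituting gives 1 = 17·68 − 15·77, so 68⁻¹ ≡ 17 (mod 77).
Since σ is injective, we compute σ⁻¹(61): solve 68x + 32 ≡ 61 (mod 77), i.e. 68x ≡ 29 (mod 77).
Multiplying by 68⁻¹ = 17 gives x ≡ 17·29 = 493 = 6·77 + 31 ≡ 31 (mod 77).
Check: σ(31) = 68·31 + 32 = 2140 = 27·77 + 61 ≡ 61 (mod 77).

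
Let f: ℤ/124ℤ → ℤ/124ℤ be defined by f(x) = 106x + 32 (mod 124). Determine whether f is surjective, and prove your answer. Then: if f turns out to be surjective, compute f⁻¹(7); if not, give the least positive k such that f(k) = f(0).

Recall: f is surjective if every y in the codomain equals f(x) for some x in the domain.
Since gcd(106, 124) = 2, we have 106x ≡ 0 (mod 2) for all x, so f(x) ≡ 0 (mod 2).
But 1 ≢ 0 (mod 2), so 1 ∈ ℤ/124ℤ has no preimage. Thus f is not surjective.
Since f is not surjective, we find the least positive k with f(k) = f(0): this means 106k ≡ 0 (mod 124), i.e. 124 ∣ 106k. Since gcd(106, 124) = 2, dividing through by 2 this holds exactly when 62 ∣ 53k, and as gcd(53, 62) = 1, exactly when 62 ∣ k.
The smallest positive such k is 62.

62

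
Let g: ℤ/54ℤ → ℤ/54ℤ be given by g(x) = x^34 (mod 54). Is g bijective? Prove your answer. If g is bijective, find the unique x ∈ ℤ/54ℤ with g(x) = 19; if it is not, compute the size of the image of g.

20

g(0) = 0^34 = 0.
g(6): Repeated squaring mod 54: 6^1 ≡ 6, 6^2 ≡ 6² = 36, 6^4 ≡ 36² = 1296 ≡ 0, 6^8 ≡ 0² = 0, 6^16 ≡ 0² = 0, 6^32 ≡ 0² = 0. Since 34 = 32 + 2, 6^34 ≡ 0·36: 0·36 = 0. So 6^34 ≡ 0 (mod 54).
So g(0) = g(6) = 0 while 0 ≠ 6, thus g is not injective, hence not bijective.
Since g is not bijective, we determine |image(g)|. Computing x^34 mod 54 for each x (by repeated squaring, reducing mod 54 at every step), the values g(0), g(1), …, g(53) are: 0, 1, 34, 27, 22, 13, 0, 43, 46, 27, 10, 25, 0, 31, 4, 27, 52, 37, 0, 19, 16, 27, 40, 49, 0, 7, 28, 27, 28, 7, 0, 49, 40, 27, 16, 19, 0, 37, 52, 27, 4, 31, 0, 25, 10, 27, 46, 43, 0, 13, 22, 27, 34, 1.
The distinct values are {0, 1, 4, 7, 10, 13, 16, 19, 22, 25, 27, 28, 31, 34, 37, 40, 43, 46, 49, 52}; there are 20 of them.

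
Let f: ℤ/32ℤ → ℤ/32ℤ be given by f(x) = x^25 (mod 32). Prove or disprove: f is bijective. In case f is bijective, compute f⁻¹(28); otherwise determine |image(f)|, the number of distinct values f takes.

17

f(0) = 0^25 = 0.
f(2): Repeated squaring mod 32: 2^1 ≡ 2, 2^2 ≡ 2² = 4, 2^4 ≡ 4² = 16, 2^8 ≡ 16² = 256 ≡ 0, 2^16 ≡ 0² = 0. Since 25 = 16 + 8 + 1, 2^25 ≡ 0·0·2: 0·0 = 0, then 0·2 = 0. So 2^25 ≡ 0 (mod 32).
So f(0) = f(2) = 0 while 0 ≠ 2, hence f is not injective, hence not bijective.
Since f is not bijective, we determine |image(f)|. Computing x^25 mod 32 for each x (by repeated squaring, reducing mod 32 at every step), the values f(0), f(1), …, f(31) are: 0, 1, 0, 3, 0, 5, 0, 7, 0, 9, 0, 11, 0, 13, 0, 15, 0, 17, 0, 19, 0, 21, 0, 23, 0, 25, 0, 27, 0, 29, 0, 31.
The distinct values are {0, 1, 3, 5, 7, 9, 11, 13, 15, 17, 19, 21, 23, 25, 27, 29, 31}; there are 17 of them.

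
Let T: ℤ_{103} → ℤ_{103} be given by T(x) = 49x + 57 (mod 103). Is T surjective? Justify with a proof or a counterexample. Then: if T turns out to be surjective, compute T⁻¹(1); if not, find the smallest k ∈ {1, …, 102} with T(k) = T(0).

43

Since gcd(49, 103) = 1, 49 is invertible modulo 103. Euclid's algorithm: 103 = 2·49 + 5, 49 = 9·5 + 4, 5 = 1·4 + 1; back-substituting gives 1 = 82·49 − 39·103, so 49⁻¹ ≡ 82 (mod 103).
Then y ↦ 82(y − 57) is a two-sided inverse to T, so every y ∈ ℤ_{103} has a preimage.
Hence T is surjective.
Since T is surjective, we compute T⁻¹(1): solve 49x + 57 ≡ 1 (mod 103), i.e. 49x ≡ 47 (mod 103).
Multiplying by 49⁻¹ = 82 gives x ≡ 82·47 = 3854 = 37·103 + 43 ≡ 43 (mod 103).
Check: T(43) = 49·43 + 57 = 2164 = 21·103 + 1 ≡ 1 (mod 103).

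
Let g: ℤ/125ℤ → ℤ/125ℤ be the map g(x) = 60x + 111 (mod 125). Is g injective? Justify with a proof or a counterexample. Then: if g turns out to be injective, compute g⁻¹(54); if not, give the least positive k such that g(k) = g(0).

25

By definition, g is injective if g(u) = g(v) implies u = v.
We have gcd(60, 125) = 5 > 1. Taking u = 0 and v = 25: g(0) = 111 and g(25) = 60·25 + 111 = 1611 ≡ 111 (mod 125).
So g(0) = g(25) while 0 ≠ 25, therefore g is not injective.
Since g is not injective, we find the least positive k with g(k) = g(0): this means 60k ≡ 0 (mod 125), i.e. 125 ∣ 60k. Since gcd(60, 125) = 5, dividing through by 5 this holds exactly when 25 ∣ 12k, and as gcd(12, 25) = 1, exactly when 25 ∣ k.
The smallest positive such k is 25.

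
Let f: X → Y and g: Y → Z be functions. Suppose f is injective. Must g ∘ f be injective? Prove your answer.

No. Take X = Y = Z = {1, 2}, f = identity (injective), and g(x) = 1 for every x.
Then (g ∘ f)(1) = 1 = (g ∘ f)(2) with 1 ≠ 2, so g ∘ f is not injective.

not injective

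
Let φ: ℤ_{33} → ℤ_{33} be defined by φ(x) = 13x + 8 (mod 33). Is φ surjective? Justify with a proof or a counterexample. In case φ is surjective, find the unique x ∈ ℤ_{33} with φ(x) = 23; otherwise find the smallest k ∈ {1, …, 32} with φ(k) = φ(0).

24

Since gcd(13, 33) = 1, 13 is invertible modulo 33. Euclid's algorithm: 33 = 2·13 + 7, 13 = 1·7 + 6, 7 = 1·6 + 1; back-substituting gives 1 = 28·13 − 11·33, so 13⁻¹ ≡ 28 (mod 33).
For any y ∈ ℤ_{33}, x = 28(y − 8) mod 33 satisfies φ(x) = 13·28(y − 8) + 8 ≡ y (since 13·28 ≡ 1 mod 33). So every y has a preimage.
So φ is surjective.
Since φ is surjective, we find φ⁻¹(23): we need 13x ≡ 23 − 8 ≡ 15 (mod 33). Using 13⁻¹ = 28: x ≡ 28·15 = 420 = 12·33 + 24, so x = 24.
Check: φ(24) = 13·24 + 8 = 320 = 9·33 + 23 ≡ 23 (mod 33).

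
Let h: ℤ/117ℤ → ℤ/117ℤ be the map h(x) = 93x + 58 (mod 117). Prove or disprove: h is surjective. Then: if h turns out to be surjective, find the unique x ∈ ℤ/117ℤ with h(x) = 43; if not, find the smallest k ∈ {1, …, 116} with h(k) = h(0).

Since gcd(93, 117) = 3, we have 93x ≡ 0 (mod 3) for all x, so h(x) ≡ 1 (mod 3).
But 0 ≢ 1 (mod 3), so 0 ∈ ℤ/117ℤ has no preimage. Thus h is not surjective.
Since h is not surjective, we find the least positive k with h(k) = h(0): this means 93k ≡ 0 (mod 117), i.e. 117 ∣ 93k. Since gcd(93, 117) = 3, dividing through by 3 this holds exactly when 39 ∣ 31k, and as gcd(31, 39) = 1, exactly when 39 ∣ k.
The smallest positive such k is 39.

39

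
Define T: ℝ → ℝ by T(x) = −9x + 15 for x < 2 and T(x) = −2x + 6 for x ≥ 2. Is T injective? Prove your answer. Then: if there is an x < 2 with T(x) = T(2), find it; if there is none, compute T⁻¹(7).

13/9

Both pieces are strictly decreasing (slopes −9 and −2), so each is injective on its own interval.
The left piece maps (−∞, 2) onto (−3, ∞); the right piece maps [2, ∞) onto (−∞, 2].
These images overlap. In particular T(2) = 2 (right piece), and solving −9x + 15 = 2 on the left piece gives x = 13/9 < 2.
So T(13/9) = T(2) with 13/9 ≠ 2, and T is not injective. This x = 13/9 is the requested value below 2.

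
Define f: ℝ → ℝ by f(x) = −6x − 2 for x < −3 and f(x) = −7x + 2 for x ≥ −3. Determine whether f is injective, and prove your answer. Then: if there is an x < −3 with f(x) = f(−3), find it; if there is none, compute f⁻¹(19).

Both pieces are strictly decreasing (slopes −6 and −7), so each is injective on its own interval.
The left piece maps (−∞, −3) onto (16, ∞); the right piece maps [−3, ∞) onto (−∞, 23].
These images overlap. In particular f(−3) = 23 (right piece), and solving −6x − 2 = 23 on the left piece gives x = −25/6 < −3.
So f(−25/6) = f(−3) with −25/6 ≠ −3, and f is not injective. This x = −25/6 is the requested value below −3.

-25/6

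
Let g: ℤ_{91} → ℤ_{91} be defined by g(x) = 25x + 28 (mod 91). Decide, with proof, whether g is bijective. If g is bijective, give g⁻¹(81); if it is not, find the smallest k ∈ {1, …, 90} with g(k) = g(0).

64

Recall: g is injective when g(a) = g(b) forces a = b.
Suppose g(a) = g(b) in ℤ_{91}. Then 25a + 28 ≡ 25b + 28 (mod 91), so 25(a − b) ≡ 0 (mod 91).
Since gcd(25, 91) = 1, 25 is invertible modulo 91, so a − b ≡ 0 (mod 91), i.e. a = b.
We now compute 25⁻¹ mod 91 explicitly. Euclid's algorithm: 91 = 3·25 + 16, 25 = 1·16 + 9, 16 = 1·9 + 7, 9 = 1·7 + 2, 7 = 3·2 + 1; back-substituting gives 1 = 51·25 − 14·91, so 25⁻¹ ≡ 51 (mod 91).
Then y ↦ 51(y − 28) is a two-sided inverse to g, so every y ∈ ℤ_{91} has a preimage.
Therefore g is bijective.
Since g is bijective, we compute g⁻¹(81): solve 25x + 28 ≡ 81 (mod 91), i.e. 25x ≡ 53 (mod 91).
Multiplying by 25⁻¹ = 51 gives x ≡ 51·53 = 2703 = 29·91 + 64 ≡ 64 (mod 91).
Check: g(64) = 25·64 + 28 = 1628 = 17·91 + 81 ≡ 81 (mod 91).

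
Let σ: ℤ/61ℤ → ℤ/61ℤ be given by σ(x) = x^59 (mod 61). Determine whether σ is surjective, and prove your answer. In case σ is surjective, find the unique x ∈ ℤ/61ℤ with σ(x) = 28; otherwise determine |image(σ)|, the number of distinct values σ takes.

24

Since 61 is prime, the nonzero elements of ℤ/61ℤ form a cyclic group of order 60.
As gcd(59, 60) = 1, raising to the 59th power is a bijection on this group: if s^59 ≡ t^59 then (st^{−1})^59 = 1, and the only element of order dividing gcd(59, 60) = 1 is 1, so s = t.
With σ(0) = 0 this makes σ injective on all of ℤ/61ℤ, hence bijective (finite equal-size domain and codomain). In particular σ is surjective.
Since σ is surjective, we find the preimage of 28. The inverse of x ↦ x^59 on (ℤ/61ℤ)^× is x ↦ x^59, because 59·59 = 3481 = 58·60 + 1 ≡ 1 (mod 60) and x^{60} = 1 for x ≠ 0 (Fermat). So σ⁻¹(28) = 28^59 mod 61.
Repeated squaring mod 61: 28^1 ≡ 28, 28^2 ≡ 28² = 784 ≡ 52, 28^4 ≡ 52² = 2704 ≡ 20, 28^8 ≡ 20² = 400 ≡ 34, 28^16 ≡ 34² = 1156 ≡ 58, 28^32 ≡ 58² = 3364 ≡ 9. Since 59 = 32 + 16 + 8 + 2 + 1, 28^59 ≡ 9·58·34·52·28: 9·58 = 522 ≡ 34, then 34·34 = 1156 ≡ 58, then 58·52 = 3016 ≡ 27, then 27·28 = 756 ≡ 24. So 28^59 ≡ 24 (mod 61).
Hence σ⁻¹(28) = 24.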